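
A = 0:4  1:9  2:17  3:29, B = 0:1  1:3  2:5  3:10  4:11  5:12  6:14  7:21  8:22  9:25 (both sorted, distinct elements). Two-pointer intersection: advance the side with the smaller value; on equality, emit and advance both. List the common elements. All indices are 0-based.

i=0 j=0: 4>1, j++
i=0 j=1: 4>3, j++
i=0 j=2: 4<5, i++
i=1 j=2: 9>5, j++
i=1 j=3: 9<10, i++
i=2 j=3: 17>10, j++
i=2 j=4: 17>11, j++
i=2 j=5: 17>12, j++
i=2 j=6: 17>14, j++
i=2 j=7: 17<21, i++
i=3 j=7: 29>21, j++
i=3 j=8: 29>22, j++
i=3 j=9: 29>25, j++

intersection = []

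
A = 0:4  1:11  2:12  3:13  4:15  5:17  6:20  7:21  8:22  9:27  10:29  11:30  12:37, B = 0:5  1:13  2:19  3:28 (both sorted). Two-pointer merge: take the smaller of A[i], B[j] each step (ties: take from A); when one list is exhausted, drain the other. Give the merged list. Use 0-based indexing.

[4, 5, 11, 12, 13, 13, 15, 17, 19, 20, 21, 22, 27, 28, 29, 30, 37]

i=0 j=0: A[i]=4<=B[j]=5 take 4, i++
i=1 j=0: A[i]=11>B[j]=5 take 5, j++
i=1 j=1: A[i]=11<=B[j]=13 take 11, i++
i=2 j=1: A[i]=12<=B[j]=13 take 12, i++
i=3 j=1: A[i]=13<=B[j]=13 take 13, i++
i=4 j=1: A[i]=15>B[j]=13 take 13, j++
i=4 j=2: A[i]=15<=B[j]=19 take 15, i++
i=5 j=2: A[i]=17<=B[j]=19 take 17, i++
i=6 j=2: A[i]=20>B[j]=19 take 19, j++
i=6 j=3: A[i]=20<=B[j]=28 take 20, i++
i=7 j=3: A[i]=21<=B[j]=28 take 21, i++
i=8 j=3: A[i]=22<=B[j]=28 take 22, i++
i=9 j=3: A[i]=27<=B[j]=28 take 27, i++
i=10 j=3: A[i]=29>B[j]=28 take 28, j++
i=10 j=4: B done, take A[i]=29, i++
i=11 j=4: B done, take A[i]=30, i++
i=12 j=4: B done, take A[i]=37, i++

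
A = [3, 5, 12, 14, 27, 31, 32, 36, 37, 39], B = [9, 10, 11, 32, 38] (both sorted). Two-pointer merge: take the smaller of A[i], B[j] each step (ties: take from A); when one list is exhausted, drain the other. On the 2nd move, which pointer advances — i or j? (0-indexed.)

[i=0,j=0] A[i]=3<=B[j]=9 take 3 → i++
[i=1,j=0] A[i]=5<=B[j]=9 take 5 → i++

i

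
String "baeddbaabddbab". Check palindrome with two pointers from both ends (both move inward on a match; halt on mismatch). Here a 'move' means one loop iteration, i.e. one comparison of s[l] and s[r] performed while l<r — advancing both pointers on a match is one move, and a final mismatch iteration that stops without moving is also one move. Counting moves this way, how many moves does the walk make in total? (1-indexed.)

3 moves

l=1 r=14: 'b'=='b', l++,r--
l=2 r=13: 'a'=='a', l++,r--
l=3 r=12: 'e'!='b', stop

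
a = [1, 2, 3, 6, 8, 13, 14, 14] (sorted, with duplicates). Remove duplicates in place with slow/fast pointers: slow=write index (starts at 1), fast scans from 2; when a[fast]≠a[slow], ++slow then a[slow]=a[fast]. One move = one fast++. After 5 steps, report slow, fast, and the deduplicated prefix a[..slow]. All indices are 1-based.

slow=1 fast=2: a[fast]=2≠a[slow]=1 write a[2]=2, slow++,fast++
slow=2 fast=3: a[fast]=3≠a[slow]=2 write a[3]=3, slow++,fast++
slow=3 fast=4: a[fast]=6≠a[slow]=3 write a[4]=6, slow++,fast++
slow=4 fast=5: a[fast]=8≠a[slow]=6 write a[5]=8, slow++,fast++
slow=5 fast=6: a[fast]=13≠a[slow]=8 write a[6]=13, slow++,fast++

slow=6, fast=7, prefix=[1, 2, 3, 6, 8, 13]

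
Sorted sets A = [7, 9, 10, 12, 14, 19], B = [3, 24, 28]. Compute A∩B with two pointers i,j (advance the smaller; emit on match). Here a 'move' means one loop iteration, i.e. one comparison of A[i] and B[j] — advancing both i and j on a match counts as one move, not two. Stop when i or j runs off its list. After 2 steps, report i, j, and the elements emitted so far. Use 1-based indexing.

i=1 j=1: 7>3, j++
i=1 j=2: 7<24, i++

i=2, j=2, emitted=[]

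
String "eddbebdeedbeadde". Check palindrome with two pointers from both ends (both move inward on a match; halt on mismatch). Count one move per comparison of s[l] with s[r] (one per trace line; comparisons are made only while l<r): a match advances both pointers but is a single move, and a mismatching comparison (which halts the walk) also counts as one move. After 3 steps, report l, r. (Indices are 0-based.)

l=3, r=12

l=0 r=15: 'e'=='e', l++,r--
l=1 r=14: 'd'=='d', l++,r--
l=2 r=13: 'd'=='d', l++,r--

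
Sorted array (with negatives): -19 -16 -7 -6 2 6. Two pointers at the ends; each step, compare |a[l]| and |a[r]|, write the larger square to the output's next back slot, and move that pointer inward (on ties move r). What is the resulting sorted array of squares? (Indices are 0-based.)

[4, 36, 36, 49, 256, 361]

[0,5] |-19|>|6| out[5]=361 → l++
[1,5] |-16|>|6| out[4]=256 → l++
[2,5] |-7|>|6| out[3]=49 → l++
[3,5] |-6|<=|6| out[2]=36 → r--
[3,4] |-6|>|2| out[1]=36 → l++
[4,4] |2|<=|2| out[0]=4 → r--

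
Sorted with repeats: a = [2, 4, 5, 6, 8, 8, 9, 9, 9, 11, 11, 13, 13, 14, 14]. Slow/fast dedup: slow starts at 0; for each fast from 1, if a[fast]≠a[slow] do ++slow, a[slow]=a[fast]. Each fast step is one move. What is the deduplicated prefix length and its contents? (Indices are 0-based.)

length 9; prefix = [2, 4, 5, 6, 8, 9, 11, 13, 14]

(s=0,f=1) a[fast]=4≠a[slow]=2 write a[1]=4 → slow++,fast++
(s=1,f=2) a[fast]=5≠a[slow]=4 write a[2]=5 → slow++,fast++
(s=2,f=3) a[fast]=6≠a[slow]=5 write a[3]=6 → slow++,fast++
(s=3,f=4) a[fast]=8≠a[slow]=6 write a[4]=8 → slow++,fast++
(s=4,f=5) a[fast]=8=a[slow] dup → fast++
(s=4,f=6) a[fast]=9≠a[slow]=8 write a[5]=9 → slow++,fast++
(s=5,f=7) a[fast]=9=a[slow] dup → fast++
(s=5,f=8) a[fast]=9=a[slow] dup → fast++
(s=5,f=9) a[fast]=11≠a[slow]=9 write a[6]=11 → slow++,fast++
(s=6,f=10) a[fast]=11=a[slow] dup → fast++
(s=6,f=11) a[fast]=13≠a[slow]=11 write a[7]=13 → slow++,fast++
(s=7,f=12) a[fast]=13=a[slow] dup → fast++
(s=7,f=13) a[fast]=14≠a[slow]=13 write a[8]=14 → slow++,fast++
(s=8,f=14) a[fast]=14=a[slow] dup → fast++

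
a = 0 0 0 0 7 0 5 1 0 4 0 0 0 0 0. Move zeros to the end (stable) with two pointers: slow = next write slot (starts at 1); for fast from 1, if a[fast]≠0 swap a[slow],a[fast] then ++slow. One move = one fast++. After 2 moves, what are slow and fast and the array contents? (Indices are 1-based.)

slow=1 fast=1: a[fast]=0, fast++
slow=1 fast=2: a[fast]=0, fast++

slow=1, fast=3, a=[0, 0, 0, 0, 7, 0, 5, 1, 0, 4, 0, 0, 0, 0, 0]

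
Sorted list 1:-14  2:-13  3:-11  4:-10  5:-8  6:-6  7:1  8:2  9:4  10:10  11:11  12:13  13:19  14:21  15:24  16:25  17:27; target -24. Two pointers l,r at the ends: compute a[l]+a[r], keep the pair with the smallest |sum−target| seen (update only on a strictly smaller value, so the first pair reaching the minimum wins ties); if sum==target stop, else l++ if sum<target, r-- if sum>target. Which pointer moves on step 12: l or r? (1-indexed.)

r

[1,17] -14+27=13 d=37 * → r--
[1,16] -14+25=11 d=35 * → r--
[1,15] -14+24=10 d=34 * → r--
[1,14] -14+21=7 d=31 * → r--
[1,13] -14+19=5 d=29 * → r--
[1,12] -14+13=-1 d=23 * → r--
[1,11] -14+11=-3 d=21 * → r--
[1,10] -14+10=-4 d=20 * → r--
[1,9] -14+4=-10 d=14 * → r--
[1,8] -14+2=-12 d=12 * → r--
[1,7] -14+1=-13 d=11 * → r--
[1,6] -14+-6=-20 d=4 * → r--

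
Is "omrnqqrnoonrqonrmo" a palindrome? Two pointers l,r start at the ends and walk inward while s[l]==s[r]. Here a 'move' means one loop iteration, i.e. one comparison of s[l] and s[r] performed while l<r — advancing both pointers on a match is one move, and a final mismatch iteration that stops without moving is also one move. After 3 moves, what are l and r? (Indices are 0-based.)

l=0 r=17: 'o'=='o', l++,r--
l=1 r=16: 'm'=='m', l++,r--
l=2 r=15: 'r'=='r', l++,r--

l=3, r=14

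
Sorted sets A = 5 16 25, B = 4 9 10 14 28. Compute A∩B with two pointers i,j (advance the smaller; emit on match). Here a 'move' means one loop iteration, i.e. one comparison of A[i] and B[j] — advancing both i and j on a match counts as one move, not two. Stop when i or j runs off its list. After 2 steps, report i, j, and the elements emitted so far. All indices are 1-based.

i=2, j=2, emitted=[]

i=1 j=1: 5>4, j++
i=1 j=2: 5<9, i++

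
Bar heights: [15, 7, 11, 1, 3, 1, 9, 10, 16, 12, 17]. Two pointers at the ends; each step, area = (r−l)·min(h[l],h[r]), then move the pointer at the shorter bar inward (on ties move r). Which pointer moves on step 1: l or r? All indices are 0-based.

[0,10] min(15,17)*10=150 best=150 * → l++

l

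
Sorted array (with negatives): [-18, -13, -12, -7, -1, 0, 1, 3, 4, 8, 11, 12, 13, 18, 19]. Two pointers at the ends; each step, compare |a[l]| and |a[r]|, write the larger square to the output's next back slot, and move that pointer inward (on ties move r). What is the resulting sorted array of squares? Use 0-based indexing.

[0,14] |-18|<=|19| out[14]=361 → r--
[0,13] |-18|<=|18| out[13]=324 → r--
[0,12] |-18|>|13| out[12]=324 → l++
[1,12] |-13|<=|13| out[11]=169 → r--
[1,11] |-13|>|12| out[10]=169 → l++
[2,11] |-12|<=|12| out[9]=144 → r--
[2,10] |-12|>|11| out[8]=144 → l++
[3,10] |-7|<=|11| out[7]=121 → r--
[3,9] |-7|<=|8| out[6]=64 → r--
[3,8] |-7|>|4| out[5]=49 → l++
[4,8] |-1|<=|4| out[4]=16 → r--
[4,7] |-1|<=|3| out[3]=9 → r--
[4,6] |-1|<=|1| out[2]=1 → r--
[4,5] |-1|>|0| out[1]=1 → l++
[5,5] |0|<=|0| out[0]=0 → r--

[0, 1, 1, 9, 16, 49, 64, 121, 144, 144, 169, 169, 324, 324, 361]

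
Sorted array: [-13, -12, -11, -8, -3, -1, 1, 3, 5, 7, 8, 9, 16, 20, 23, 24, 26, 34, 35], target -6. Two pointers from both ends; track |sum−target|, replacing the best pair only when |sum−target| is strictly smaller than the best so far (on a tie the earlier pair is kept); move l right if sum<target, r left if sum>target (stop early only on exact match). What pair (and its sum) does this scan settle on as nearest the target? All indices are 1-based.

pair (-13, 7) with sum -6 (|Δ|=0)

l=1 r=19: -13+35=22 d=28 *, r--
l=1 r=18: -13+34=21 d=27 *, r--
l=1 r=17: -13+26=13 d=19 *, r--
l=1 r=16: -13+24=11 d=17 *, r--
l=1 r=15: -13+23=10 d=16 *, r--
l=1 r=14: -13+20=7 d=13 *, r--
l=1 r=13: -13+16=3 d=9 *, r--
l=1 r=12: -13+9=-4 d=2 *, r--
l=1 r=11: -13+8=-5 d=1 *, r--
l=1 r=10: -13+7=-6 d=0 *, stop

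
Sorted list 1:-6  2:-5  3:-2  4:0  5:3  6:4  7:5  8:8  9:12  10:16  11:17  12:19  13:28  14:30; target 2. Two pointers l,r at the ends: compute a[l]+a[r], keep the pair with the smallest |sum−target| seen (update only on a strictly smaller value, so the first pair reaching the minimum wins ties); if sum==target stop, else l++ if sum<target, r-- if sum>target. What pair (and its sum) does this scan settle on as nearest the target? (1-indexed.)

pair (-6, 8) with sum 2 (|Δ|=0)

l=1 r=14: -6+30=24 d=22 *, r--
l=1 r=13: -6+28=22 d=20 *, r--
l=1 r=12: -6+19=13 d=11 *, r--
l=1 r=11: -6+17=11 d=9 *, r--
l=1 r=10: -6+16=10 d=8 *, r--
l=1 r=9: -6+12=6 d=4 *, r--
l=1 r=8: -6+8=2 d=0 *, stop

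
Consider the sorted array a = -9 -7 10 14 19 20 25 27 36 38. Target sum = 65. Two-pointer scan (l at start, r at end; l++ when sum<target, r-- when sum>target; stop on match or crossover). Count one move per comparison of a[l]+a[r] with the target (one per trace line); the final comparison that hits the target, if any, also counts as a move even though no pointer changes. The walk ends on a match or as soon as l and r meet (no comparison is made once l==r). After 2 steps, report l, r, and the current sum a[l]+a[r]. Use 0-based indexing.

l=2, r=9, sum=48

l=0 r=9: -9+38=29 <65, l++
l=1 r=9: -7+38=31 <65, l++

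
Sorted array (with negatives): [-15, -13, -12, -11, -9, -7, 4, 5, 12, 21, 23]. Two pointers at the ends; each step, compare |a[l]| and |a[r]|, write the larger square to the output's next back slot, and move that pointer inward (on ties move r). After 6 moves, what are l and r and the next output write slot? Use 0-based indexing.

l=0 r=10: |-15|<=|23| out[10]=529, r--
l=0 r=9: |-15|<=|21| out[9]=441, r--
l=0 r=8: |-15|>|12| out[8]=225, l++
l=1 r=8: |-13|>|12| out[7]=169, l++
l=2 r=8: |-12|<=|12| out[6]=144, r--
l=2 r=7: |-12|>|5| out[5]=144, l++

l=3, r=7, next write slot=4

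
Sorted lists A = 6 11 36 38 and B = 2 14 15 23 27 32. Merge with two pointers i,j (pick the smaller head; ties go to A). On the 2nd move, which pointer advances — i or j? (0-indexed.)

i

i=0 j=0: A[i]=6>B[j]=2 take 2, j++
i=0 j=1: A[i]=6<=B[j]=14 take 6, i++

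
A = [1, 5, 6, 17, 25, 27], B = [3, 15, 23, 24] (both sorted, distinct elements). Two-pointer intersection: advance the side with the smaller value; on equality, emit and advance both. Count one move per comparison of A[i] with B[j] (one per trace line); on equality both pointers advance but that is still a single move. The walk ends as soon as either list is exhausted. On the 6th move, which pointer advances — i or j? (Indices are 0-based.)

i

i=0 j=0: 1<3, i++
i=1 j=0: 5>3, j++
i=1 j=1: 5<15, i++
i=2 j=1: 6<15, i++
i=3 j=1: 17>15, j++
i=3 j=2: 17<23, i++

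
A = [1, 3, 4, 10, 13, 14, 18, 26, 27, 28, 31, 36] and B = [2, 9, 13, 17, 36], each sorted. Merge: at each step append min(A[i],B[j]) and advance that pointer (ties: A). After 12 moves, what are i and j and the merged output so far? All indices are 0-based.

i=0 j=0: A[i]=1<=B[j]=2 take 1, i++
i=1 j=0: A[i]=3>B[j]=2 take 2, j++
i=1 j=1: A[i]=3<=B[j]=9 take 3, i++
i=2 j=1: A[i]=4<=B[j]=9 take 4, i++
i=3 j=1: A[i]=10>B[j]=9 take 9, j++
i=3 j=2: A[i]=10<=B[j]=13 take 10, i++
i=4 j=2: A[i]=13<=B[j]=13 take 13, i++
i=5 j=2: A[i]=14>B[j]=13 take 13, j++
i=5 j=3: A[i]=14<=B[j]=17 take 14, i++
i=6 j=3: A[i]=18>B[j]=17 take 17, j++
i=6 j=4: A[i]=18<=B[j]=36 take 18, i++
i=7 j=4: A[i]=26<=B[j]=36 take 26, i++

i=8, j=4, merged so far=[1, 2, 3, 4, 9, 10, 13, 13, 14, 17, 18, 26]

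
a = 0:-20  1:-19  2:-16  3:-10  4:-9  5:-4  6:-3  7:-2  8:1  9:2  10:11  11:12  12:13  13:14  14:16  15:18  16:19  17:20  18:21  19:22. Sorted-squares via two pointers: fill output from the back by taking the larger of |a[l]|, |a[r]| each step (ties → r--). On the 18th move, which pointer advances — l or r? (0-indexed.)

l=0 r=19: |-20|<=|22| out[19]=484, r--
l=0 r=18: |-20|<=|21| out[18]=441, r--
l=0 r=17: |-20|<=|20| out[17]=400, r--
l=0 r=16: |-20|>|19| out[16]=400, l++
l=1 r=16: |-19|<=|19| out[15]=361, r--
l=1 r=15: |-19|>|18| out[14]=361, l++
l=2 r=15: |-16|<=|18| out[13]=324, r--
l=2 r=14: |-16|<=|16| out[12]=256, r--
l=2 r=13: |-16|>|14| out[11]=256, l++
l=3 r=13: |-10|<=|14| out[10]=196, r--
l=3 r=12: |-10|<=|13| out[9]=169, r--
l=3 r=11: |-10|<=|12| out[8]=144, r--
l=3 r=10: |-10|<=|11| out[7]=121, r--
l=3 r=9: |-10|>|2| out[6]=100, l++
l=4 r=9: |-9|>|2| out[5]=81, l++
l=5 r=9: |-4|>|2| out[4]=16, l++
l=6 r=9: |-3|>|2| out[3]=9, l++
l=7 r=9: |-2|<=|2| out[2]=4, r--

r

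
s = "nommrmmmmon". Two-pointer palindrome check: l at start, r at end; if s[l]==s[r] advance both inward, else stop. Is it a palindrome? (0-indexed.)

l=0 r=10: 'n'=='n', l++,r--
l=1 r=9: 'o'=='o', l++,r--
l=2 r=8: 'm'=='m', l++,r--
l=3 r=7: 'm'=='m', l++,r--
l=4 r=6: 'r'!='m', stop

not a palindrome (mismatch at 4,6)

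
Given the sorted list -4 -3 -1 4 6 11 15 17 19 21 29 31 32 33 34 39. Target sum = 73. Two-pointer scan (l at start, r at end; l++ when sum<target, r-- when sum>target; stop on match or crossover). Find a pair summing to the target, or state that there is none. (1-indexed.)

(34, 39)

[1,16] -4+39=35 <73 → l++
[2,16] -3+39=36 <73 → l++
[3,16] -1+39=38 <73 → l++
[4,16] 4+39=43 <73 → l++
[5,16] 6+39=45 <73 → l++
[6,16] 11+39=50 <73 → l++
[7,16] 15+39=54 <73 → l++
[8,16] 17+39=56 <73 → l++
[9,16] 19+39=58 <73 → l++
[10,16] 21+39=60 <73 → l++
[11,16] 29+39=68 <73 → l++
[12,16] 31+39=70 <73 → l++
[13,16] 32+39=71 <73 → l++
[14,16] 33+39=72 <73 → l++
[15,16] 34+39=73 → found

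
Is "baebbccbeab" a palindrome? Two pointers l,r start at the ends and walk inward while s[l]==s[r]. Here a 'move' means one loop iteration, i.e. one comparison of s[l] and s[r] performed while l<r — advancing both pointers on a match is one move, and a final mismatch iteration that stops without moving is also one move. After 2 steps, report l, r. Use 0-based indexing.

l=2, r=8

l=0 r=10: 'b'=='b', l++,r--
l=1 r=9: 'a'=='a', l++,r--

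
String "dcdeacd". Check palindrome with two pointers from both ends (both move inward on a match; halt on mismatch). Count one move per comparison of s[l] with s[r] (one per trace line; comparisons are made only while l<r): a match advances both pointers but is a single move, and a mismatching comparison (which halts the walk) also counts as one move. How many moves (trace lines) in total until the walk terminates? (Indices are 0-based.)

3 moves

[0,6] 'd'=='d' → l++,r--
[1,5] 'c'=='c' → l++,r--
[2,4] 'd'!='a' → stop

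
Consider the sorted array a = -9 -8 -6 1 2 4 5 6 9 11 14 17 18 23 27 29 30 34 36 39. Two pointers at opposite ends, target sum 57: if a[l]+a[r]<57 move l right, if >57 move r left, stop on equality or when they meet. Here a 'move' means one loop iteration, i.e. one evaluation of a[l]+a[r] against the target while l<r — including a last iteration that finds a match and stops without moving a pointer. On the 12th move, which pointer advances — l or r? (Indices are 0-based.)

l

l=0 r=19: -9+39=30 <57, l++
l=1 r=19: -8+39=31 <57, l++
l=2 r=19: -6+39=33 <57, l++
l=3 r=19: 1+39=40 <57, l++
l=4 r=19: 2+39=41 <57, l++
l=5 r=19: 4+39=43 <57, l++
l=6 r=19: 5+39=44 <57, l++
l=7 r=19: 6+39=45 <57, l++
l=8 r=19: 9+39=48 <57, l++
l=9 r=19: 11+39=50 <57, l++
l=10 r=19: 14+39=53 <57, l++
l=11 r=19: 17+39=56 <57, l++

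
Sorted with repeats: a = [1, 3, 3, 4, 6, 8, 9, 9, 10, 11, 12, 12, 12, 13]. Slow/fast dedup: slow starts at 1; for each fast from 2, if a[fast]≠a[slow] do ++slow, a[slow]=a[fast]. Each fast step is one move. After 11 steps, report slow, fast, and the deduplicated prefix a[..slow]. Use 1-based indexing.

slow=9, fast=13, prefix=[1, 3, 4, 6, 8, 9, 10, 11, 12]

slow=1 fast=2: a[fast]=3≠a[slow]=1 write a[2]=3, slow++,fast++
slow=2 fast=3: a[fast]=3=a[slow] dup, fast++
slow=2 fast=4: a[fast]=4≠a[slow]=3 write a[3]=4, slow++,fast++
slow=3 fast=5: a[fast]=6≠a[slow]=4 write a[4]=6, slow++,fast++
slow=4 fast=6: a[fast]=8≠a[slow]=6 write a[5]=8, slow++,fast++
slow=5 fast=7: a[fast]=9≠a[slow]=8 write a[6]=9, slow++,fast++
slow=6 fast=8: a[fast]=9=a[slow] dup, fast++
slow=6 fast=9: a[fast]=10≠a[slow]=9 write a[7]=10, slow++,fast++
slow=7 fast=10: a[fast]=11≠a[slow]=10 write a[8]=11, slow++,fast++
slow=8 fast=11: a[fast]=12≠a[slow]=11 write a[9]=12, slow++,fast++
slow=9 fast=12: a[fast]=12=a[slow] dup, fast++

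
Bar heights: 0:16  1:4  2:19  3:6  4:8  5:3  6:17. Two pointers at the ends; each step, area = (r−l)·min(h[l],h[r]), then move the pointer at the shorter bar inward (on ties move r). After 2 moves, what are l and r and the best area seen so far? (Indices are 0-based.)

[0,6] min(16,17)*6=96 best=96 * → l++
[1,6] min(4,17)*5=20 best=96 → l++

l=2, r=6, best area=96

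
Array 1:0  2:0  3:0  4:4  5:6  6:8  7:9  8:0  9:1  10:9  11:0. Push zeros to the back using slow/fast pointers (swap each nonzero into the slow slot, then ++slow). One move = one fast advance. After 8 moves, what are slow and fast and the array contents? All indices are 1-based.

(s=1,f=1) a[fast]=0 → fast++
(s=1,f=2) a[fast]=0 → fast++
(s=1,f=3) a[fast]=0 → fast++
(s=1,f=4) a[fast]=4≠0 swap→a[1]=4 → slow++,fast++
(s=2,f=5) a[fast]=6≠0 swap→a[2]=6 → slow++,fast++
(s=3,f=6) a[fast]=8≠0 swap→a[3]=8 → slow++,fast++
(s=4,f=7) a[fast]=9≠0 swap→a[4]=9 → slow++,fast++
(s=5,f=8) a[fast]=0 → fast++

slow=5, fast=9, a=[4, 6, 8, 9, 0, 0, 0, 0, 1, 9, 0]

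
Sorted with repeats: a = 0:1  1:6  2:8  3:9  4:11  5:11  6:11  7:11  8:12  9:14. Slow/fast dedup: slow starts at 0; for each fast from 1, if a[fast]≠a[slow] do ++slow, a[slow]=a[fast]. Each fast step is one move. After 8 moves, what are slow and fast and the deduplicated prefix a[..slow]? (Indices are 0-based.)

(s=0,f=1) a[fast]=6≠a[slow]=1 write a[1]=6 → slow++,fast++
(s=1,f=2) a[fast]=8≠a[slow]=6 write a[2]=8 → slow++,fast++
(s=2,f=3) a[fast]=9≠a[slow]=8 write a[3]=9 → slow++,fast++
(s=3,f=4) a[fast]=11≠a[slow]=9 write a[4]=11 → slow++,fast++
(s=4,f=5) a[fast]=11=a[slow] dup → fast++
(s=4,f=6) a[fast]=11=a[slow] dup → fast++
(s=4,f=7) a[fast]=11=a[slow] dup → fast++
(s=4,f=8) a[fast]=12≠a[slow]=11 write a[5]=12 → slow++,fast++

slow=5, fast=9, prefix=[1, 6, 8, 9, 11, 12]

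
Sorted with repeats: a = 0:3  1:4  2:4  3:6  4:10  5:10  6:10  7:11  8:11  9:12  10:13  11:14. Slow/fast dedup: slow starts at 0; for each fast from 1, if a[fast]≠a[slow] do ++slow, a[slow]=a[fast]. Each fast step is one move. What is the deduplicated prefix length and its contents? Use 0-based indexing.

length 8; prefix = [3, 4, 6, 10, 11, 12, 13, 14]

(s=0,f=1) a[fast]=4≠a[slow]=3 write a[1]=4 → slow++,fast++
(s=1,f=2) a[fast]=4=a[slow] dup → fast++
(s=1,f=3) a[fast]=6≠a[slow]=4 write a[2]=6 → slow++,fast++
(s=2,f=4) a[fast]=10≠a[slow]=6 write a[3]=10 → slow++,fast++
(s=3,f=5) a[fast]=10=a[slow] dup → fast++
(s=3,f=6) a[fast]=10=a[slow] dup → fast++
(s=3,f=7) a[fast]=11≠a[slow]=10 write a[4]=11 → slow++,fast++
(s=4,f=8) a[fast]=11=a[slow] dup → fast++
(s=4,f=9) a[fast]=12≠a[slow]=11 write a[5]=12 → slow++,fast++
(s=5,f=10) a[fast]=13≠a[slow]=12 write a[6]=13 → slow++,fast++
(s=6,f=11) a[fast]=14≠a[slow]=13 write a[7]=14 → slow++,fast++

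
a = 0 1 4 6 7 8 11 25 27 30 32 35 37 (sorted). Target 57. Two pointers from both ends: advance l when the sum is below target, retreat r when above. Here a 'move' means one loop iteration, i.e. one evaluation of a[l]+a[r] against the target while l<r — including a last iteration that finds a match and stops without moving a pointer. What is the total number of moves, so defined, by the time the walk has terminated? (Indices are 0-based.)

10 moves

l=0 r=12: 0+37=37 <57, l++
l=1 r=12: 1+37=38 <57, l++
l=2 r=12: 4+37=41 <57, l++
l=3 r=12: 6+37=43 <57, l++
l=4 r=12: 7+37=44 <57, l++
l=5 r=12: 8+37=45 <57, l++
l=6 r=12: 11+37=48 <57, l++
l=7 r=12: 25+37=62 >57, r--
l=7 r=11: 25+35=60 >57, r--
l=7 r=10: 25+32=57, found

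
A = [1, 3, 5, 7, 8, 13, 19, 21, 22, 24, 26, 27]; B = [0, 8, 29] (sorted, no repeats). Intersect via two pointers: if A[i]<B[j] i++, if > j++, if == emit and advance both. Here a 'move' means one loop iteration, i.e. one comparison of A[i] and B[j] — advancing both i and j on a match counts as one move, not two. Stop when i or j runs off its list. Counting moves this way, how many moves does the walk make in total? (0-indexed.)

13 moves

[i=0,j=0] 1>0 → j++
[i=0,j=1] 1<8 → i++
[i=1,j=1] 3<8 → i++
[i=2,j=1] 5<8 → i++
[i=3,j=1] 7<8 → i++
[i=4,j=1] 8==8 emit → i++,j++
[i=5,j=2] 13<29 → i++
[i=6,j=2] 19<29 → i++
[i=7,j=2] 21<29 → i++
[i=8,j=2] 22<29 → i++
[i=9,j=2] 24<29 → i++
[i=10,j=2] 26<29 → i++
[i=11,j=2] 27<29 → i++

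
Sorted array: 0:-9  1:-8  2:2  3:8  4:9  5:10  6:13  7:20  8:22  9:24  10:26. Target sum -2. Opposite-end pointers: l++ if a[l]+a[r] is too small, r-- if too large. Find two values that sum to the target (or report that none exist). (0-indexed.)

no pair

l=0 r=10: -9+26=17 >-2, r--
l=0 r=9: -9+24=15 >-2, r--
l=0 r=8: -9+22=13 >-2, r--
l=0 r=7: -9+20=11 >-2, r--
l=0 r=6: -9+13=4 >-2, r--
l=0 r=5: -9+10=1 >-2, r--
l=0 r=4: -9+9=0 >-2, r--
l=0 r=3: -9+8=-1 >-2, r--
l=0 r=2: -9+2=-7 <-2, l++
l=1 r=2: -8+2=-6 <-2, l++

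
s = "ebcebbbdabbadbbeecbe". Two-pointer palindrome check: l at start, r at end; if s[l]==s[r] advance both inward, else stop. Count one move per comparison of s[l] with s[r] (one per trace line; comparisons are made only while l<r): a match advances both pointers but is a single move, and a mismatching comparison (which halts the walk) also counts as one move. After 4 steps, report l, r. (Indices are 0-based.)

[0,19] 'e'=='e' → l++,r--
[1,18] 'b'=='b' → l++,r--
[2,17] 'c'=='c' → l++,r--
[3,16] 'e'=='e' → l++,r--

l=4, r=15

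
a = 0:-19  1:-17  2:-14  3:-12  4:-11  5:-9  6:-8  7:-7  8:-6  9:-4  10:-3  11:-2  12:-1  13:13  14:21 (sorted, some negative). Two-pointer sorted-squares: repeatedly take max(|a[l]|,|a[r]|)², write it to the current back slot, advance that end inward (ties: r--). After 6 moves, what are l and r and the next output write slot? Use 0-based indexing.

[0,14] |-19|<=|21| out[14]=441 → r--
[0,13] |-19|>|13| out[13]=361 → l++
[1,13] |-17|>|13| out[12]=289 → l++
[2,13] |-14|>|13| out[11]=196 → l++
[3,13] |-12|<=|13| out[10]=169 → r--
[3,12] |-12|>|-1| out[9]=144 → l++

l=4, r=12, next write slot=8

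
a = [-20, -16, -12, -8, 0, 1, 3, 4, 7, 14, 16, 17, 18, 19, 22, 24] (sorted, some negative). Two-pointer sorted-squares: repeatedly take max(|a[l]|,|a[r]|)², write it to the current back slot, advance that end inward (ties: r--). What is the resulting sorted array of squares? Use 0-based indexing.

[0, 1, 9, 16, 49, 64, 144, 196, 256, 256, 289, 324, 361, 400, 484, 576]

l=0 r=15: |-20|<=|24| out[15]=576, r--
l=0 r=14: |-20|<=|22| out[14]=484, r--
l=0 r=13: |-20|>|19| out[13]=400, l++
l=1 r=13: |-16|<=|19| out[12]=361, r--
l=1 r=12: |-16|<=|18| out[11]=324, r--
l=1 r=11: |-16|<=|17| out[10]=289, r--
l=1 r=10: |-16|<=|16| out[9]=256, r--
l=1 r=9: |-16|>|14| out[8]=256, l++
l=2 r=9: |-12|<=|14| out[7]=196, r--
l=2 r=8: |-12|>|7| out[6]=144, l++
l=3 r=8: |-8|>|7| out[5]=64, l++
l=4 r=8: |0|<=|7| out[4]=49, r--
l=4 r=7: |0|<=|4| out[3]=16, r--
l=4 r=6: |0|<=|3| out[2]=9, r--
l=4 r=5: |0|<=|1| out[1]=1, r--
l=4 r=4: |0|<=|0| out[0]=0, r--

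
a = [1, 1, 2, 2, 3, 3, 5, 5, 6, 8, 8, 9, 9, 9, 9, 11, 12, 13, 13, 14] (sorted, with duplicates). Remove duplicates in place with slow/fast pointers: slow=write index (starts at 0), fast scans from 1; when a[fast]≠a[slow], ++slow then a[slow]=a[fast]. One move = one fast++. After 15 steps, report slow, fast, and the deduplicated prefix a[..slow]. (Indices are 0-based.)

slow=0 fast=1: a[fast]=1=a[slow] dup, fast++
slow=0 fast=2: a[fast]=2≠a[slow]=1 write a[1]=2, slow++,fast++
slow=1 fast=3: a[fast]=2=a[slow] dup, fast++
slow=1 fast=4: a[fast]=3≠a[slow]=2 write a[2]=3, slow++,fast++
slow=2 fast=5: a[fast]=3=a[slow] dup, fast++
slow=2 fast=6: a[fast]=5≠a[slow]=3 write a[3]=5, slow++,fast++
slow=3 fast=7: a[fast]=5=a[slow] dup, fast++
slow=3 fast=8: a[fast]=6≠a[slow]=5 write a[4]=6, slow++,fast++
slow=4 fast=9: a[fast]=8≠a[slow]=6 write a[5]=8, slow++,fast++
slow=5 fast=10: a[fast]=8=a[slow] dup, fast++
slow=5 fast=11: a[fast]=9≠a[slow]=8 write a[6]=9, slow++,fast++
slow=6 fast=12: a[fast]=9=a[slow] dup, fast++
slow=6 fast=13: a[fast]=9=a[slow] dup, fast++
slow=6 fast=14: a[fast]=9=a[slow] dup, fast++
slow=6 fast=15: a[fast]=11≠a[slow]=9 write a[7]=11, slow++,fast++

slow=7, fast=16, prefix=[1, 2, 3, 5, 6, 8, 9, 11]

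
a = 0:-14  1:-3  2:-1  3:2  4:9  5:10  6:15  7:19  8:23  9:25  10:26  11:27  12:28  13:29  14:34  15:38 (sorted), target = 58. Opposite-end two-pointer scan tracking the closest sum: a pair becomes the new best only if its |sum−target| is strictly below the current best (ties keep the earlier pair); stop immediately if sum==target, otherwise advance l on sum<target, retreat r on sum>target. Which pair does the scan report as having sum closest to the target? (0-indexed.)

l=0 r=15: -14+38=24 d=34 *, l++
l=1 r=15: -3+38=35 d=23 *, l++
l=2 r=15: -1+38=37 d=21 *, l++
l=3 r=15: 2+38=40 d=18 *, l++
l=4 r=15: 9+38=47 d=11 *, l++
l=5 r=15: 10+38=48 d=10 *, l++
l=6 r=15: 15+38=53 d=5 *, l++
l=7 r=15: 19+38=57 d=1 *, l++
l=8 r=15: 23+38=61 d=3, r--
l=8 r=14: 23+34=57 d=1, l++
l=9 r=14: 25+34=59 d=1, r--
l=9 r=13: 25+29=54 d=4, l++
l=10 r=13: 26+29=55 d=3, l++
l=11 r=13: 27+29=56 d=2, l++
l=12 r=13: 28+29=57 d=1, l++

pair (19, 38) with sum 57 (|Δ|=1)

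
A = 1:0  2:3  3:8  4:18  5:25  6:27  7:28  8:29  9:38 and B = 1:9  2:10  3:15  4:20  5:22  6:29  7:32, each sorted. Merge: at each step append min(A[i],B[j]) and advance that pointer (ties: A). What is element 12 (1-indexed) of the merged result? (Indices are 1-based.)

[i=1,j=1] A[i]=0<=B[j]=9 take 0 → i++
[i=2,j=1] A[i]=3<=B[j]=9 take 3 → i++
[i=3,j=1] A[i]=8<=B[j]=9 take 8 → i++
[i=4,j=1] A[i]=18>B[j]=9 take 9 → j++
[i=4,j=2] A[i]=18>B[j]=10 take 10 → j++
[i=4,j=3] A[i]=18>B[j]=15 take 15 → j++
[i=4,j=4] A[i]=18<=B[j]=20 take 18 → i++
[i=5,j=4] A[i]=25>B[j]=20 take 20 → j++
[i=5,j=5] A[i]=25>B[j]=22 take 22 → j++
[i=5,j=6] A[i]=25<=B[j]=29 take 25 → i++
[i=6,j=6] A[i]=27<=B[j]=29 take 27 → i++
[i=7,j=6] A[i]=28<=B[j]=29 take 28 → i++
[i=8,j=6] A[i]=29<=B[j]=29 take 29 → i++
[i=9,j=6] A[i]=38>B[j]=29 take 29 → j++
[i=9,j=7] A[i]=38>B[j]=32 take 32 → j++
[i=9,j=8] B done, take A[i]=38 → i++

merged[12] = 28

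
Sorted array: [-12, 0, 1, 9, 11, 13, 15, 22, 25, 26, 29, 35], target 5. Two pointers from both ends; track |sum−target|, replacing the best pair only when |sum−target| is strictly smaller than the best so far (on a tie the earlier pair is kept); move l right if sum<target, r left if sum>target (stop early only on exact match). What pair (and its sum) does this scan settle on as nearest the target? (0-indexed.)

pair (-12, 15) with sum 3 (|Δ|=2)

l=0 r=11: -12+35=23 d=18 *, r--
l=0 r=10: -12+29=17 d=12 *, r--
l=0 r=9: -12+26=14 d=9 *, r--
l=0 r=8: -12+25=13 d=8 *, r--
l=0 r=7: -12+22=10 d=5 *, r--
l=0 r=6: -12+15=3 d=2 *, l++
l=1 r=6: 0+15=15 d=10, r--
l=1 r=5: 0+13=13 d=8, r--
l=1 r=4: 0+11=11 d=6, r--
l=1 r=3: 0+9=9 d=4, r--
l=1 r=2: 0+1=1 d=4, l++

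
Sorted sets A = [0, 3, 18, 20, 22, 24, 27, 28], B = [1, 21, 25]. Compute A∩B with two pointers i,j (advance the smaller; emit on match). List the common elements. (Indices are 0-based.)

[i=0,j=0] 0<1 → i++
[i=1,j=0] 3>1 → j++
[i=1,j=1] 3<21 → i++
[i=2,j=1] 18<21 → i++
[i=3,j=1] 20<21 → i++
[i=4,j=1] 22>21 → j++
[i=4,j=2] 22<25 → i++
[i=5,j=2] 24<25 → i++
[i=6,j=2] 27>25 → j++

intersection = []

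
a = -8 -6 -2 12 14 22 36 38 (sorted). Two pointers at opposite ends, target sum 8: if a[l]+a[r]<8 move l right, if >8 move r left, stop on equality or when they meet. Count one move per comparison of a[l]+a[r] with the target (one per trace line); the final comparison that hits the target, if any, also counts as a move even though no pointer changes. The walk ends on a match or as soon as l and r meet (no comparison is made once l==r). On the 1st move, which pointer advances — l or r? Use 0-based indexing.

l=0 r=7: -8+38=30 >8, r--

r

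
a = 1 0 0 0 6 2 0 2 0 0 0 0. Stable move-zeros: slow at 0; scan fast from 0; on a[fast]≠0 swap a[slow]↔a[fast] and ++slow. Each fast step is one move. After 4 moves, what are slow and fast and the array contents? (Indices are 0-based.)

slow=1, fast=4, a=[1, 0, 0, 0, 6, 2, 0, 2, 0, 0, 0, 0]

slow=0 fast=0: a[fast]=1≠0 swap→a[0]=1, slow++,fast++
slow=1 fast=1: a[fast]=0, fast++
slow=1 fast=2: a[fast]=0, fast++
slow=1 fast=3: a[fast]=0, fast++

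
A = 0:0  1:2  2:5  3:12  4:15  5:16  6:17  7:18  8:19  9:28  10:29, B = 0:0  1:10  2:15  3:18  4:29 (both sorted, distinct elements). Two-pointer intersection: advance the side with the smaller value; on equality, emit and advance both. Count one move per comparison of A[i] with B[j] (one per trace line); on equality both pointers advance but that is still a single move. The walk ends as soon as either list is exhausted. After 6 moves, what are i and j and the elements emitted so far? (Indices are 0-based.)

i=5, j=3, emitted=[0, 15]

i=0 j=0: 0==0 emit, i++,j++
i=1 j=1: 2<10, i++
i=2 j=1: 5<10, i++
i=3 j=1: 12>10, j++
i=3 j=2: 12<15, i++
i=4 j=2: 15==15 emit, i++,j++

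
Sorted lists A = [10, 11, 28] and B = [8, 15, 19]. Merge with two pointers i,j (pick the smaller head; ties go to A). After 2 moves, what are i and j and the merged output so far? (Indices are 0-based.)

i=1, j=1, merged so far=[8, 10]

[i=0,j=0] A[i]=10>B[j]=8 take 8 → j++
[i=0,j=1] A[i]=10<=B[j]=15 take 10 → i++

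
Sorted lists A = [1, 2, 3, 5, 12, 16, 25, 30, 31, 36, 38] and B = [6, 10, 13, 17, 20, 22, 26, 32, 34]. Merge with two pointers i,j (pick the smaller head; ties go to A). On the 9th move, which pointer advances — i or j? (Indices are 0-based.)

i

[i=0,j=0] A[i]=1<=B[j]=6 take 1 → i++
[i=1,j=0] A[i]=2<=B[j]=6 take 2 → i++
[i=2,j=0] A[i]=3<=B[j]=6 take 3 → i++
[i=3,j=0] A[i]=5<=B[j]=6 take 5 → i++
[i=4,j=0] A[i]=12>B[j]=6 take 6 → j++
[i=4,j=1] A[i]=12>B[j]=10 take 10 → j++
[i=4,j=2] A[i]=12<=B[j]=13 take 12 → i++
[i=5,j=2] A[i]=16>B[j]=13 take 13 → j++
[i=5,j=3] A[i]=16<=B[j]=17 take 16 → i++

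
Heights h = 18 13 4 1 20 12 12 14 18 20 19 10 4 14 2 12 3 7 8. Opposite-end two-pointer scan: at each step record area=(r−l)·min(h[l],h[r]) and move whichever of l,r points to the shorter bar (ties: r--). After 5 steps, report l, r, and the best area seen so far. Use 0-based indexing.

l=0, r=13, best area=180

[0,18] min(18,8)*18=144 best=144 * → r--
[0,17] min(18,7)*17=119 best=144 → r--
[0,16] min(18,3)*16=48 best=144 → r--
[0,15] min(18,12)*15=180 best=180 * → r--
[0,14] min(18,2)*14=28 best=180 → r--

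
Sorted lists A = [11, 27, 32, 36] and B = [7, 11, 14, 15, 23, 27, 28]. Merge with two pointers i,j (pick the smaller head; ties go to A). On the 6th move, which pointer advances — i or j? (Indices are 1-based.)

j

i=1 j=1: A[i]=11>B[j]=7 take 7, j++
i=1 j=2: A[i]=11<=B[j]=11 take 11, i++
i=2 j=2: A[i]=27>B[j]=11 take 11, j++
i=2 j=3: A[i]=27>B[j]=14 take 14, j++
i=2 j=4: A[i]=27>B[j]=15 take 15, j++
i=2 j=5: A[i]=27>B[j]=23 take 23, j++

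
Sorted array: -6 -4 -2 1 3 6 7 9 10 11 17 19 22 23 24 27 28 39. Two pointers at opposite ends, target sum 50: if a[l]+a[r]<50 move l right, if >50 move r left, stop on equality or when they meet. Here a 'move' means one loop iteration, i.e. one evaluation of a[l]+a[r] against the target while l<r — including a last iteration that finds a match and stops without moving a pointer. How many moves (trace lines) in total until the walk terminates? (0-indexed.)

l=0 r=17: -6+39=33 <50, l++
l=1 r=17: -4+39=35 <50, l++
l=2 r=17: -2+39=37 <50, l++
l=3 r=17: 1+39=40 <50, l++
l=4 r=17: 3+39=42 <50, l++
l=5 r=17: 6+39=45 <50, l++
l=6 r=17: 7+39=46 <50, l++
l=7 r=17: 9+39=48 <50, l++
l=8 r=17: 10+39=49 <50, l++
l=9 r=17: 11+39=50, found

10 moves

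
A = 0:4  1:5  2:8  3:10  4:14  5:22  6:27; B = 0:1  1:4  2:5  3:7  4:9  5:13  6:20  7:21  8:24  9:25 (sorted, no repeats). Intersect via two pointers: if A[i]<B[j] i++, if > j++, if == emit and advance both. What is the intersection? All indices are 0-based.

i=0 j=0: 4>1, j++
i=0 j=1: 4==4 emit, i++,j++
i=1 j=2: 5==5 emit, i++,j++
i=2 j=3: 8>7, j++
i=2 j=4: 8<9, i++
i=3 j=4: 10>9, j++
i=3 j=5: 10<13, i++
i=4 j=5: 14>13, j++
i=4 j=6: 14<20, i++
i=5 j=6: 22>20, j++
i=5 j=7: 22>21, j++
i=5 j=8: 22<24, i++
i=6 j=8: 27>24, j++
i=6 j=9: 27>25, j++

intersection = [4, 5]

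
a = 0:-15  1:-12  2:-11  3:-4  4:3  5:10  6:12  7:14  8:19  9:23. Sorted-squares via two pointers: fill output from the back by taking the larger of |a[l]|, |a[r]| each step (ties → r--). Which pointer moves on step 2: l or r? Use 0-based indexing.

r

[0,9] |-15|<=|23| out[9]=529 → r--
[0,8] |-15|<=|19| out[8]=361 → r--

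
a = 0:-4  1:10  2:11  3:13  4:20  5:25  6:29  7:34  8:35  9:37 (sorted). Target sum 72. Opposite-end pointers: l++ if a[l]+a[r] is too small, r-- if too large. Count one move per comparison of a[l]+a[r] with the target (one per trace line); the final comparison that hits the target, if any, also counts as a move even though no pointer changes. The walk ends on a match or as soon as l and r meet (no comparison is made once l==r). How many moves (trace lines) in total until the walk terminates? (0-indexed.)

[0,9] -4+37=33 <72 → l++
[1,9] 10+37=47 <72 → l++
[2,9] 11+37=48 <72 → l++
[3,9] 13+37=50 <72 → l++
[4,9] 20+37=57 <72 → l++
[5,9] 25+37=62 <72 → l++
[6,9] 29+37=66 <72 → l++
[7,9] 34+37=71 <72 → l++
[8,9] 35+37=72 → found

9 moves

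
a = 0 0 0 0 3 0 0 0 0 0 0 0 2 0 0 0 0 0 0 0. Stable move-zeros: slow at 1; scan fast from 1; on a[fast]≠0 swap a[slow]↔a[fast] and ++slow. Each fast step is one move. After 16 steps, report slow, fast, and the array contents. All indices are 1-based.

slow=1 fast=1: a[fast]=0, fast++
slow=1 fast=2: a[fast]=0, fast++
slow=1 fast=3: a[fast]=0, fast++
slow=1 fast=4: a[fast]=0, fast++
slow=1 fast=5: a[fast]=3≠0 swap→a[1]=3, slow++,fast++
slow=2 fast=6: a[fast]=0, fast++
slow=2 fast=7: a[fast]=0, fast++
slow=2 fast=8: a[fast]=0, fast++
slow=2 fast=9: a[fast]=0, fast++
slow=2 fast=10: a[fast]=0, fast++
slow=2 fast=11: a[fast]=0, fast++
slow=2 fast=12: a[fast]=0, fast++
slow=2 fast=13: a[fast]=2≠0 swap→a[2]=2, slow++,fast++
slow=3 fast=14: a[fast]=0, fast++
slow=3 fast=15: a[fast]=0, fast++
slow=3 fast=16: a[fast]=0, fast++

slow=3, fast=17, a=[3, 2, 0, 0, 0, 0, 0, 0, 0, 0, 0, 0, 0, 0, 0, 0, 0, 0, 0, 0]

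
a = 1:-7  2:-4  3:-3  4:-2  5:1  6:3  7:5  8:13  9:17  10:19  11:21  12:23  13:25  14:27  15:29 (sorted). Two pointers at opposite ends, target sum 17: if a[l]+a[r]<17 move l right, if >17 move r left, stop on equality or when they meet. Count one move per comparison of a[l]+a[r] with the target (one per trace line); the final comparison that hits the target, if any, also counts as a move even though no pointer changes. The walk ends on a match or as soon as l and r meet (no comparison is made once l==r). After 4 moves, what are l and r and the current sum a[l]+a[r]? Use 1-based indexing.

l=1 r=15: -7+29=22 >17, r--
l=1 r=14: -7+27=20 >17, r--
l=1 r=13: -7+25=18 >17, r--
l=1 r=12: -7+23=16 <17, l++

l=2, r=12, sum=19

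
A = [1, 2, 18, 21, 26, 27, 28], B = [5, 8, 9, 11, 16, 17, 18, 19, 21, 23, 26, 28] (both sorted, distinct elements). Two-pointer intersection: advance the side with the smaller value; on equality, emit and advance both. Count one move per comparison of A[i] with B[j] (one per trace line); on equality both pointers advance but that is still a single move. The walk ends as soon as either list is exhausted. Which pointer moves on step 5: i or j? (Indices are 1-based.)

i=1 j=1: 1<5, i++
i=2 j=1: 2<5, i++
i=3 j=1: 18>5, j++
i=3 j=2: 18>8, j++
i=3 j=3: 18>9, j++

j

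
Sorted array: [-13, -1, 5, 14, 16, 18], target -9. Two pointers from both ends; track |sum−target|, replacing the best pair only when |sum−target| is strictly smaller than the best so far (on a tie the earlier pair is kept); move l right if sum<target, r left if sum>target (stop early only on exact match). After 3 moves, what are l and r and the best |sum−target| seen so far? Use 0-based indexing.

l=0 r=5: -13+18=5 d=14 *, r--
l=0 r=4: -13+16=3 d=12 *, r--
l=0 r=3: -13+14=1 d=10 *, r--

l=0, r=2, best |Δ|=10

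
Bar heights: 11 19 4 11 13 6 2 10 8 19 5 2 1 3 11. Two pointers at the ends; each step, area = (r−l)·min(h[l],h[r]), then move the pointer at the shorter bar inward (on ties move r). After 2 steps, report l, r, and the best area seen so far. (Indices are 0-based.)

l=0, r=12, best area=154

[0,14] min(11,11)*14=154 best=154 * → r--
[0,13] min(11,3)*13=39 best=154 → r--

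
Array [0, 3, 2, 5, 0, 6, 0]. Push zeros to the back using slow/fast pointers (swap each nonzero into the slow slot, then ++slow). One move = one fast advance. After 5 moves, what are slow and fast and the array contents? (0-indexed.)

slow=3, fast=5, a=[3, 2, 5, 0, 0, 6, 0]

(s=0,f=0) a[fast]=0 → fast++
(s=0,f=1) a[fast]=3≠0 swap→a[0]=3 → slow++,fast++
(s=1,f=2) a[fast]=2≠0 swap→a[1]=2 → slow++,fast++
(s=2,f=3) a[fast]=5≠0 swap→a[2]=5 → slow++,fast++
(s=3,f=4) a[fast]=0 → fast++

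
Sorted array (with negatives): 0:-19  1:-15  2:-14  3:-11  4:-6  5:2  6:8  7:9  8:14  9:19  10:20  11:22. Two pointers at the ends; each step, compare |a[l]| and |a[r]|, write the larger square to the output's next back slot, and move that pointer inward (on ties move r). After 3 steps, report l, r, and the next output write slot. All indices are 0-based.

l=0, r=8, next write slot=8

l=0 r=11: |-19|<=|22| out[11]=484, r--
l=0 r=10: |-19|<=|20| out[10]=400, r--
l=0 r=9: |-19|<=|19| out[9]=361, r--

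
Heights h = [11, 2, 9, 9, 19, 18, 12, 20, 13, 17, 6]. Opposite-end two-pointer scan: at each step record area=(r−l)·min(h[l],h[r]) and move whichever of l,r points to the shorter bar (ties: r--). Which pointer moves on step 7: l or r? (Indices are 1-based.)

r

[1,11] min(11,6)*10=60 best=60 * → r--
[1,10] min(11,17)*9=99 best=99 * → l++
[2,10] min(2,17)*8=16 best=99 → l++
[3,10] min(9,17)*7=63 best=99 → l++
[4,10] min(9,17)*6=54 best=99 → l++
[5,10] min(19,17)*5=85 best=99 → r--
[5,9] min(19,13)*4=52 best=99 → r--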